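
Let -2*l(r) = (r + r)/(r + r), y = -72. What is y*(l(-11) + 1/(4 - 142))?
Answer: 840/23 ≈ 36.522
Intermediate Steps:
l(r) = -1/2 (l(r) = -(r + r)/(2*(r + r)) = -2*r/(2*(2*r)) = -2*r*1/(2*r)/2 = -1/2*1 = -1/2)
y*(l(-11) + 1/(4 - 142)) = -72*(-1/2 + 1/(4 - 142)) = -72*(-1/2 + 1/(-138)) = -72*(-1/2 - 1/138) = -72*(-35/69) = 840/23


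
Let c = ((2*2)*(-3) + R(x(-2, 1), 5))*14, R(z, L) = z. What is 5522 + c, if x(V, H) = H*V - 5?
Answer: 5256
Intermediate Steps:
x(V, H) = -5 + H*V
c = -266 (c = ((2*2)*(-3) + (-5 + 1*(-2)))*14 = (4*(-3) + (-5 - 2))*14 = (-12 - 7)*14 = -19*14 = -266)
5522 + c = 5522 - 266 = 5256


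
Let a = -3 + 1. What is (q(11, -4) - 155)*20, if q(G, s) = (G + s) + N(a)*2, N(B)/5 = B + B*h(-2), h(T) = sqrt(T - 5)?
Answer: -3360 - 400*I*sqrt(7) ≈ -3360.0 - 1058.3*I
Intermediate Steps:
h(T) = sqrt(-5 + T)
a = -2
N(B) = 5*B + 5*I*B*sqrt(7) (N(B) = 5*(B + B*sqrt(-5 - 2)) = 5*(B + B*sqrt(-7)) = 5*(B + B*(I*sqrt(7))) = 5*(B + I*B*sqrt(7)) = 5*B + 5*I*B*sqrt(7))
q(G, s) = -20 + G + s - 20*I*sqrt(7) (q(G, s) = (G + s) + (5*(-2)*(1 + I*sqrt(7)))*2 = (G + s) + (-10 - 10*I*sqrt(7))*2 = (G + s) + (-20 - 20*I*sqrt(7)) = -20 + G + s - 20*I*sqrt(7))
(q(11, -4) - 155)*20 = ((-20 + 11 - 4 - 20*I*sqrt(7)) - 155)*20 = ((-13 - 20*I*sqrt(7)) - 155)*20 = (-168 - 20*I*sqrt(7))*20 = -3360 - 400*I*sqrt(7)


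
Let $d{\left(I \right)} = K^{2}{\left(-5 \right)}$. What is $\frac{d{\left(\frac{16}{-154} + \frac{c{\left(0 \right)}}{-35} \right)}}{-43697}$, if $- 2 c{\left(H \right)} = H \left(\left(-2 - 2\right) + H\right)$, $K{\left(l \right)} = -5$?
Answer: $- \frac{25}{43697} \approx -0.00057212$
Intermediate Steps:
$c{\left(H \right)} = - \frac{H \left(-4 + H\right)}{2}$ ($c{\left(H \right)} = - \frac{H \left(\left(-2 - 2\right) + H\right)}{2} = - \frac{H \left(-4 + H\right)}{2}$)
$d{\left(I \right)} = 25$ ($d{\left(I \right)} = \left(-5\right)^{2} = 25$)
$\frac{d{\left(\frac{16}{-154} + \frac{c{\left(0 \right)}}{-35} \right)}}{-43697} = \frac{25}{-43697} = 25 \left(- \frac{1}{43697}\right) = - \frac{25}{43697}$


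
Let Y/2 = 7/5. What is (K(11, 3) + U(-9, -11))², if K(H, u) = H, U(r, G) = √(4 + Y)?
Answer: (55 + √170)²/25 ≈ 185.17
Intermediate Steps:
Y = 14/5 (Y = 2*(7/5) = 14/5 ≈ 2.8000)
U(r, G) = √170/5 (U(r, G) = √(4 + 14/5) = √(34/5) = √170/5)
(K(11, 3) + U(-9, -11))² = (11 + √170/5)²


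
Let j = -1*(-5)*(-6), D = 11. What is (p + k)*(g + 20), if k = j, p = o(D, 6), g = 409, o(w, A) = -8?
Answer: -16302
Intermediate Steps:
p = -8
j = -30 (j = 5*(-6) = -30)
k = -30
(p + k)*(g + 20) = (-8 - 30)*(409 + 20) = -38*429 = -16302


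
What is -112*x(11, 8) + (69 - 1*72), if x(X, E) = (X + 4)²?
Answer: -25203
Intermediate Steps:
x(X, E) = (4 + X)²
-112*x(11, 8) + (69 - 1*72) = -112*(4 + 11)² + (69 - 1*72) = -112*15² + (69 - 72) = -112*225 - 3 = -25200 - 3 = -25203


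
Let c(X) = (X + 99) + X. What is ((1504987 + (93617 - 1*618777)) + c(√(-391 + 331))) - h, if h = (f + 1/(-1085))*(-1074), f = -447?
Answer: 542334006/1085 + 4*I*√15 ≈ 4.9985e+5 + 15.492*I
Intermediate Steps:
h = 520885704/1085 (h = (-447 + 1/(-1085))*(-1074) = (-447 - 1/1085)*(-1074) = -484996/1085*(-1074) = 520885704/1085 ≈ 4.8008e+5)
c(X) = 99 + 2*X (c(X) = (99 + X) + X = 99 + 2*X)
((1504987 + (93617 - 1*618777)) + c(√(-391 + 331))) - h = ((1504987 + (93617 - 1*618777)) + (99 + 2*√(-391 + 331))) - 1*520885704/1085 = ((1504987 + (93617 - 618777)) + (99 + 2*√(-60))) - 520885704/1085 = ((1504987 - 525160) + (99 + 2*(2*I*√15))) - 520885704/1085 = (979827 + (99 + 4*I*√15)) - 520885704/1085 = (979926 + 4*I*√15) - 520885704/1085 = 542334006/1085 + 4*I*√15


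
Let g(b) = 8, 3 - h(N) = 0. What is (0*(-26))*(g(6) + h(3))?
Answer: 0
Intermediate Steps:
h(N) = 3 (h(N) = 3 - 1*0 = 3 + 0 = 3)
(0*(-26))*(g(6) + h(3)) = (0*(-26))*(8 + 3) = 0*11 = 0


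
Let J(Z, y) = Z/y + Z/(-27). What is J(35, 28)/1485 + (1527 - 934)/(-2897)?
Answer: -19023965/92924172 ≈ -0.20473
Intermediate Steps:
J(Z, y) = -Z/27 + Z/y (J(Z, y) = Z/y + Z*(-1/27) = Z/y - Z/27 = -Z/27 + Z/y)
J(35, 28)/1485 + (1527 - 934)/(-2897) = (-1/27*35 + 35/28)/1485 + (1527 - 934)/(-2897) = (-35/27 + 35*(1/28))*(1/1485) + 593*(-1/2897) = (-35/27 + 5/4)*(1/1485) - 593/2897 = -5/108*1/1485 - 593/2897 = -1/32076 - 593/2897 = -19023965/92924172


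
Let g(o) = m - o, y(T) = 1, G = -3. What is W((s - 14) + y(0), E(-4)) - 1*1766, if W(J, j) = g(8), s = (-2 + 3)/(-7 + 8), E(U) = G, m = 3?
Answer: -1771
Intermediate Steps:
E(U) = -3
g(o) = 3 - o
s = 1 (s = 1/1 = 1*1 = 1)
W(J, j) = -5 (W(J, j) = 3 - 1*8 = 3 - 8 = -5)
W((s - 14) + y(0), E(-4)) - 1*1766 = -5 - 1*1766 = -5 - 1766 = -1771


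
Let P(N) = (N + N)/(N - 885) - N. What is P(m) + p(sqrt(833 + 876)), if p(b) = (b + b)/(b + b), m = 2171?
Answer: -1393139/643 ≈ -2166.6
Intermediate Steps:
P(N) = -N + 2*N/(-885 + N) (P(N) = (2*N)/(-885 + N) - N = 2*N/(-885 + N) - N = -N + 2*N/(-885 + N))
p(b) = 1 (p(b) = (2*b)/((2*b)) = (2*b)*(1/(2*b)) = 1)
P(m) + p(sqrt(833 + 876)) = 2171*(887 - 1*2171)/(-885 + 2171) + 1 = 2171*(887 - 2171)/1286 + 1 = 2171*(1/1286)*(-1284) + 1 = -1393782/643 + 1 = -1393139/643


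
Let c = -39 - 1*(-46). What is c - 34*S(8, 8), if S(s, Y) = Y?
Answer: -265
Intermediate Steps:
c = 7 (c = -39 + 46 = 7)
c - 34*S(8, 8) = 7 - 34*8 = 7 - 272 = -265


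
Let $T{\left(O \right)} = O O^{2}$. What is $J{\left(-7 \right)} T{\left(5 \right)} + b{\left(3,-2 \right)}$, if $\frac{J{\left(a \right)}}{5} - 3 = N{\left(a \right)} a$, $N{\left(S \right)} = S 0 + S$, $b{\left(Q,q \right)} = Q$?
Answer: $32503$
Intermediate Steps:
$N{\left(S \right)} = S$ ($N{\left(S \right)} = 0 + S = S$)
$T{\left(O \right)} = O^{3}$
$J{\left(a \right)} = 15 + 5 a^{2}$ ($J{\left(a \right)} = 15 + 5 a a = 15 + 5 a^{2}$)
$J{\left(-7 \right)} T{\left(5 \right)} + b{\left(3,-2 \right)} = \left(15 + 5 \left(-7\right)^{2}\right) 5^{3} + 3 = \left(15 + 5 \cdot 49\right) 125 + 3 = \left(15 + 245\right) 125 + 3 = 260 \cdot 125 + 3 = 32500 + 3 = 32503$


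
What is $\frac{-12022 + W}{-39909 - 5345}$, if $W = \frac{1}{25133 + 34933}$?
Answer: $\frac{722113451}{2718226764} \approx 0.26566$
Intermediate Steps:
$W = \frac{1}{60066} \approx 1.6648 \cdot 10^{-5}$
$\frac{-12022 + W}{-39909 - 5345} = \frac{-12022 + \frac{1}{60066}}{-39909 - 5345} = - \frac{722113451}{60066 \left(-45254\right)} = \left(- \frac{722113451}{60066}\right) \left(- \frac{1}{45254}\right) = \frac{722113451}{2718226764}$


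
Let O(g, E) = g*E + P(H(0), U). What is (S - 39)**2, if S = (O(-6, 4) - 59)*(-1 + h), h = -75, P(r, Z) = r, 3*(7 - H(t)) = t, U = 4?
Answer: 32913169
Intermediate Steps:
H(t) = 7 - t/3
O(g, E) = 7 + E*g (O(g, E) = g*E + (7 - 1/3*0) = E*g + (7 + 0) = E*g + 7 = 7 + E*g)
S = 5776 (S = ((7 + 4*(-6)) - 59)*(-1 - 75) = ((7 - 24) - 59)*(-76) = (-17 - 59)*(-76) = -76*(-76) = 5776)
(S - 39)**2 = (5776 - 39)**2 = 5737**2 = 32913169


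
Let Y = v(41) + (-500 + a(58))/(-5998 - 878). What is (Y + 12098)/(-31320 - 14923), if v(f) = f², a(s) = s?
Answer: -47372423/158983434 ≈ -0.29797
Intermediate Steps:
Y = 5779499/3438 (Y = 41² + (-500 + 58)/(-5998 - 878) = 1681 - 442/(-6876) = 1681 - 442*(-1/6876) = 1681 + 221/3438 = 5779499/3438 ≈ 1681.1)
(Y + 12098)/(-31320 - 14923) = (5779499/3438 + 12098)/(-31320 - 14923) = (47372423/3438)/(-46243) = (47372423/3438)*(-1/46243) = -47372423/158983434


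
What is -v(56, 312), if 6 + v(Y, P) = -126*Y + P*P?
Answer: -90282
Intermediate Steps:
v(Y, P) = -6 + P² - 126*Y (v(Y, P) = -6 + (-126*Y + P*P) = -6 + (-126*Y + P²) = -6 + (P² - 126*Y) = -6 + P² - 126*Y)
-v(56, 312) = -(-6 + 312² - 126*56) = -(-6 + 97344 - 7056) = -1*90282 = -90282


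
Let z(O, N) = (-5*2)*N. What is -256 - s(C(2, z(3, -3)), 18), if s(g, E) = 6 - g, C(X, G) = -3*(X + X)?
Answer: -274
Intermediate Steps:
z(O, N) = -10*N
C(X, G) = -6*X
-256 - s(C(2, z(3, -3)), 18) = -256 - (6 - (-6)*2) = -256 - (6 - 1*(-12)) = -256 - (6 + 12) = -256 - 1*18 = -256 - 18 = -274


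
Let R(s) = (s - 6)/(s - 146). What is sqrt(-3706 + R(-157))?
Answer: I*sqrt(340194765)/303 ≈ 60.872*I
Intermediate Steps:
R(s) = (-6 + s)/(-146 + s)
sqrt(-3706 + R(-157)) = sqrt(-3706 + (-6 - 157)/(-146 - 157)) = sqrt(-3706 - 163/(-303)) = sqrt(-3706 - 1/303*(-163)) = sqrt(-3706 + 163/303) = sqrt(-1122755/303) = I*sqrt(340194765)/303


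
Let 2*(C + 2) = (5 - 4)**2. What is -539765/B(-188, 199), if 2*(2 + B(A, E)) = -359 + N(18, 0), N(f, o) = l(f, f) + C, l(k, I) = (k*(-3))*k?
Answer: 2159060/2673 ≈ 807.73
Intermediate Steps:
l(k, I) = -3*k**2 (l(k, I) = (-3*k)*k = -3*k**2)
C = -3/2 (C = -2 + (5 - 4)**2/2 = -2 + (1/2)*1**2 = -2 + (1/2)*1 = -2 + 1/2 = -3/2 ≈ -1.5000)
N(f, o) = -3/2 - 3*f**2 (N(f, o) = -3*f**2 - 3/2 = -3/2 - 3*f**2)
B(A, E) = -2673/4 (B(A, E) = -2 + (-359 + (-3/2 - 3*18**2))/2 = -2 + (-359 + (-3/2 - 3*324))/2 = -2 + (-359 + (-3/2 - 972))/2 = -2 + (-359 - 1947/2)/2 = -2 + (1/2)*(-2665/2) = -2 - 2665/4 = -2673/4)
-539765/B(-188, 199) = -539765/(-2673/4) = -539765*(-4/2673) = 2159060/2673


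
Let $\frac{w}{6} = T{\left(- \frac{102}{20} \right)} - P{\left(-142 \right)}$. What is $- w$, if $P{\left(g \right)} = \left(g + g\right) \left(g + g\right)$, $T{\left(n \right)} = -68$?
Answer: $484344$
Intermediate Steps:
$P{\left(g \right)} = 4 g^{2}$ ($P{\left(g \right)} = 2 g 2 g = 4 g^{2}$)
$w = -484344$ ($w = 6 \left(-68 - 4 \left(-142\right)^{2}\right) = 6 \left(-68 - 4 \cdot 20164\right) = 6 \left(-68 - 80656\right) = 6 \left(-80724\right) = -484344$)
$- w = \left(-1\right) \left(-484344\right) = 484344$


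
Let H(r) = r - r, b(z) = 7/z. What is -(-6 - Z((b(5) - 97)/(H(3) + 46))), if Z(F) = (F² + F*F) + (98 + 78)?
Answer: 2521192/13225 ≈ 190.64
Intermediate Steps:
H(r) = 0
Z(F) = 176 + 2*F² (Z(F) = (F² + F²) + 176 = 2*F² + 176 = 176 + 2*F²)
-(-6 - Z((b(5) - 97)/(H(3) + 46))) = -(-6 - (176 + 2*((7/5 - 97)/(0 + 46))²)) = -(-6 - (176 + 2*((7*(⅕) - 97)/46)²)) = -(-6 - (176 + 2*((7/5 - 97)*(1/46))²)) = -(-6 - (176 + 2*(-478/5*1/46)²)) = -(-6 - (176 + 2*(-239/115)²)) = -(-6 - (176 + 2*(57121/13225))) = -(-6 - (176 + 114242/13225)) = -(-6 - 1*2441842/13225) = -(-6 - 2441842/13225) = -1*(-2521192/13225) = 2521192/13225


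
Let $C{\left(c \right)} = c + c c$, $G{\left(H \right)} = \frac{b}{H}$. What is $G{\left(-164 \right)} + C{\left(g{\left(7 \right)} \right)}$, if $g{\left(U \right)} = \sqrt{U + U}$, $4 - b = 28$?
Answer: $\frac{580}{41} + \sqrt{14} \approx 17.888$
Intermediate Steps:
$b = -24$ ($b = 4 - 28 = -24$)
$g{\left(U \right)} = \sqrt{2} \sqrt{U}$ ($g{\left(U \right)} = \sqrt{2 U} = \sqrt{2} \sqrt{U}$)
$G{\left(H \right)} = - \frac{24}{H}$
$C{\left(c \right)} = c + c^{2}$
$G{\left(-164 \right)} + C{\left(g{\left(7 \right)} \right)} = - \frac{24}{-164} + \sqrt{2} \sqrt{7} \left(1 + \sqrt{2} \sqrt{7}\right) = \left(-24\right) \left(- \frac{1}{164}\right) + \sqrt{14} \left(1 + \sqrt{14}\right) = \frac{6}{41} + \sqrt{14} \left(1 + \sqrt{14}\right)$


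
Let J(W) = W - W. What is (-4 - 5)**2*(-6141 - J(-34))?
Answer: -497421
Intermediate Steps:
J(W) = 0
(-4 - 5)**2*(-6141 - J(-34)) = (-4 - 5)**2*(-6141 - 1*0) = (-9)**2*(-6141 + 0) = 81*(-6141) = -497421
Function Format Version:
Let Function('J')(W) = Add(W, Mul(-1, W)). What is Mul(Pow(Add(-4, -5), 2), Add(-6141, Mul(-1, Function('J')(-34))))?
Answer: -497421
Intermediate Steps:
Function('J')(W) = 0
Mul(Pow(Add(-4, -5), 2), Add(-6141, Mul(-1, Function('J')(-34)))) = Mul(Pow(Add(-4, -5), 2), Add(-6141, Mul(-1, 0))) = Mul(Pow(-9, 2), Add(-6141, 0)) = Mul(81, -6141) = -497421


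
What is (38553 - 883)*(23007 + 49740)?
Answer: 2740379490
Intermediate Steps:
(38553 - 883)*(23007 + 49740) = 37670*72747 = 2740379490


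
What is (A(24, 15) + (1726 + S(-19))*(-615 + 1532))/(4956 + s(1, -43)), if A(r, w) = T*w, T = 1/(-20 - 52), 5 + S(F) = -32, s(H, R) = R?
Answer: 37171507/117912 ≈ 315.25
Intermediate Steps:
S(F) = -37 (S(F) = -5 - 32 = -37)
T = -1/72 (T = 1/(-72) = -1/72 ≈ -0.013889)
A(r, w) = -w/72
(A(24, 15) + (1726 + S(-19))*(-615 + 1532))/(4956 + s(1, -43)) = (-1/72*15 + (1726 - 37)*(-615 + 1532))/(4956 - 43) = (-5/24 + 1689*917)/4913 = (-5/24 + 1548813)*(1/4913) = (37171507/24)*(1/4913) = 37171507/117912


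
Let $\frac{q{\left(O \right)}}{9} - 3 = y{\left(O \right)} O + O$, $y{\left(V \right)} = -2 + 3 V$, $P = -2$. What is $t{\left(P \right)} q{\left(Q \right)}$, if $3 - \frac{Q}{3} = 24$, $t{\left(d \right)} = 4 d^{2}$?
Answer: $1724112$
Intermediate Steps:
$Q = -63$ ($Q = 9 - 72 = -63$)
$q{\left(O \right)} = 27 + 9 O + 9 O \left(-2 + 3 O\right)$ ($q{\left(O \right)} = 27 + 9 \left(\left(-2 + 3 O\right) O + O\right) = 27 + 9 \left(O \left(-2 + 3 O\right) + O\right) = 27 + 9 \left(O + O \left(-2 + 3 O\right)\right) = 27 + \left(9 O + 9 O \left(-2 + 3 O\right)\right) = 27 + 9 O + 9 O \left(-2 + 3 O\right)$)
$t{\left(P \right)} q{\left(Q \right)} = 4 \left(-2\right)^{2} \left(27 - -567 + 27 \left(-63\right)^{2}\right) = 4 \cdot 4 \left(27 + 567 + 27 \cdot 3969\right) = 16 \left(27 + 567 + 107163\right) = 16 \cdot 107757 = 1724112$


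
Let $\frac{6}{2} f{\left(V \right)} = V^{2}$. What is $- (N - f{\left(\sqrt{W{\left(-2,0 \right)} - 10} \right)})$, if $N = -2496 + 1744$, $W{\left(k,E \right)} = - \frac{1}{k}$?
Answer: $\frac{4493}{6} \approx 748.83$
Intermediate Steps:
$f{\left(V \right)} = \frac{V^{2}}{3}$
$N = -752$
$- (N - f{\left(\sqrt{W{\left(-2,0 \right)} - 10} \right)}) = - (-752 - \frac{\left(\sqrt{- \frac{1}{-2} - 10}\right)^{2}}{3}) = - (-752 - \frac{\left(\sqrt{\left(-1\right) \left(- \frac{1}{2}\right) - 10}\right)^{2}}{3}) = - (-752 - \frac{\left(\sqrt{\frac{1}{2} - 10}\right)^{2}}{3}) = - (-752 - \frac{\left(\sqrt{- \frac{19}{2}}\right)^{2}}{3}) = - (-752 - \frac{\left(\frac{i \sqrt{38}}{2}\right)^{2}}{3}) = - (-752 - \frac{1}{3} \left(- \frac{19}{2}\right)) = - (-752 - - \frac{19}{6}) = - (-752 + \frac{19}{6}) = \left(-1\right) \left(- \frac{4493}{6}\right) = \frac{4493}{6}$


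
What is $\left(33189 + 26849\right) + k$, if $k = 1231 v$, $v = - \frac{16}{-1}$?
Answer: $79734$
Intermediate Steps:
$v = 16$ ($v = \left(-16\right) \left(-1\right) = 16$)
$k = 19696$ ($k = 1231 \cdot 16 = 19696$)
$\left(33189 + 26849\right) + k = \left(33189 + 26849\right) + 19696 = 60038 + 19696 = 79734$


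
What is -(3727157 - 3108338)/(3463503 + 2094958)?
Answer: -618819/5558461 ≈ -0.11133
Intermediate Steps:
-(3727157 - 3108338)/(3463503 + 2094958) = -618819/5558461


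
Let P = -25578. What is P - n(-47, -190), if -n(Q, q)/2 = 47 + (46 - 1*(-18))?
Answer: -25356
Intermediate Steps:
n(Q, q) = -222 (n(Q, q) = -2*(47 + (46 - 1*(-18))) = -2*(47 + (46 + 18)) = -2*(47 + 64) = -2*111 = -222)
P - n(-47, -190) = -25578 - 1*(-222) = -25578 + 222 = -25356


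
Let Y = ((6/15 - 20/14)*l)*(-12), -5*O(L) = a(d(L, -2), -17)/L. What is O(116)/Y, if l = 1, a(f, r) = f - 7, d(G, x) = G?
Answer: -763/50112 ≈ -0.015226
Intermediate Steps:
a(f, r) = -7 + f
O(L) = -(-7 + L)/(5*L)
Y = 432/35 (Y = ((6/15 - 20/14)*1)*(-12) = ((6*(1/15) - 20*1/14)*1)*(-12) = ((⅖ - 10/7)*1)*(-12) = -36/35*1*(-12) = -36/35*(-12) = 432/35 ≈ 12.343)
O(116)/Y = ((⅕)*(7 - 1*116)/116)/(432/35) = ((⅕)*(1/116)*(7 - 116))*(35/432) = ((⅕)*(1/116)*(-109))*(35/432) = -109/580*35/432 = -763/50112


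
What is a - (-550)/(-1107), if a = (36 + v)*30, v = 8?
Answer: 1460690/1107 ≈ 1319.5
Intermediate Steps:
a = 1320 (a = (36 + 8)*30 = 44*30 = 1320)
a - (-550)/(-1107) = 1320 - (-550)/(-1107) = 1320 - (-550)*(-1)/1107 = 1320 - 1*550/1107 = 1320 - 550/1107 = 1460690/1107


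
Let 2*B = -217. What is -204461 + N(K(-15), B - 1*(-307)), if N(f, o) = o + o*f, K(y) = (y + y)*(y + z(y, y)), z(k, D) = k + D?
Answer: 127425/2 ≈ 63713.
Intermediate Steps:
B = -217/2 (B = (1/2)*(-217) = -217/2 ≈ -108.50)
z(k, D) = D + k
K(y) = 6*y**2 (K(y) = (y + y)*(y + (y + y)) = (2*y)*(y + 2*y) = (2*y)*(3*y) = 6*y**2)
N(f, o) = o + f*o
-204461 + N(K(-15), B - 1*(-307)) = -204461 + (-217/2 - 1*(-307))*(1 + 6*(-15)**2) = -204461 + (-217/2 + 307)*(1 + 6*225) = -204461 + 397*(1 + 1350)/2 = -204461 + (397/2)*1351 = -204461 + 536347/2 = 127425/2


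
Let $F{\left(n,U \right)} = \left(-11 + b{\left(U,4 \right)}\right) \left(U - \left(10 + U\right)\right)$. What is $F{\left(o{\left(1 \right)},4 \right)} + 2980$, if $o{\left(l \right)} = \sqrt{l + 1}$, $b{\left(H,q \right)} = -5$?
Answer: $3140$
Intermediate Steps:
$o{\left(l \right)} = \sqrt{1 + l}$
$F{\left(n,U \right)} = 160$ ($F{\left(n,U \right)} = \left(-11 - 5\right) \left(U - \left(10 + U\right)\right) = \left(-16\right) \left(-10\right) = 160$)
$F{\left(o{\left(1 \right)},4 \right)} + 2980 = 160 + 2980 = 3140$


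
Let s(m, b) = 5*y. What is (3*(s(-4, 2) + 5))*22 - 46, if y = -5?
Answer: -1366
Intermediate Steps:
s(m, b) = -25 (s(m, b) = 5*(-5) = -25)
(3*(s(-4, 2) + 5))*22 - 46 = (3*(-25 + 5))*22 - 46 = (3*(-20))*22 - 46 = -60*22 - 46 = -1320 - 46 = -1366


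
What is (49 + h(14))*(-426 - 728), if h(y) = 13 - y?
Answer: -55392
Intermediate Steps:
(49 + h(14))*(-426 - 728) = (49 + (13 - 1*14))*(-426 - 728) = (49 + (13 - 14))*(-1154) = (49 - 1)*(-1154) = 48*(-1154) = -55392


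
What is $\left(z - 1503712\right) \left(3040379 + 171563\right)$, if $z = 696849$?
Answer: $-2591597157946$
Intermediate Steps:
$\left(z - 1503712\right) \left(3040379 + 171563\right) = \left(696849 - 1503712\right) \left(3040379 + 171563\right) = \left(-806863\right) 3211942 = -2591597157946$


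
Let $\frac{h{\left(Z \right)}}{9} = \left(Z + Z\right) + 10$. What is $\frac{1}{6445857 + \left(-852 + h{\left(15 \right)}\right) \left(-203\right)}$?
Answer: $\frac{1}{6545733} \approx 1.5277 \cdot 10^{-7}$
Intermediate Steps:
$h{\left(Z \right)} = 90 + 18 Z$ ($h{\left(Z \right)} = 9 \left(\left(Z + Z\right) + 10\right) = 9 \left(2 Z + 10\right) = 9 \left(10 + 2 Z\right) = 90 + 18 Z$)
$\frac{1}{6445857 + \left(-852 + h{\left(15 \right)}\right) \left(-203\right)} = \frac{1}{6445857 + \left(-852 + \left(90 + 18 \cdot 15\right)\right) \left(-203\right)} = \frac{1}{6445857 + \left(-852 + \left(90 + 270\right)\right) \left(-203\right)} = \frac{1}{6445857 + \left(-852 + 360\right) \left(-203\right)} = \frac{1}{6445857 - -99876} = \frac{1}{6445857 + 99876} = \frac{1}{6545733}$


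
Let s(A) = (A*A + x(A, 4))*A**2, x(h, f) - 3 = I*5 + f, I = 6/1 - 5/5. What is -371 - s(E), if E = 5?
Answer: -1796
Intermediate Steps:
I = 5 (I = 6*1 - 5*1/5 = 6 - 1 = 5)
x(h, f) = 28 + f (x(h, f) = 3 + (5*5 + f) = 3 + (25 + f) = 28 + f)
s(A) = A**2*(32 + A**2) (s(A) = (A*A + (28 + 4))*A**2 = (A**2 + 32)*A**2 = (32 + A**2)*A**2 = A**2*(32 + A**2))
-371 - s(E) = -371 - 5**2*(32 + 5**2) = -371 - 25*(32 + 25) = -371 - 25*57 = -371 - 1*1425 = -371 - 1425 = -1796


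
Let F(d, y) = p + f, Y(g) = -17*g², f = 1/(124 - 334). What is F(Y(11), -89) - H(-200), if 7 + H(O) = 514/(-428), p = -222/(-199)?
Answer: 20818886/2235765 ≈ 9.3118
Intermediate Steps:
p = 222/199 (p = -222*(-1/199) = 222/199 ≈ 1.1156)
H(O) = -1755/214 (H(O) = -7 + 514/(-428) = -7 + 514*(-1/428) = -7 - 257/214 = -1755/214)
f = -1/210 (f = 1/(-210) = -1/210 ≈ -0.0047619)
F(d, y) = 46421/41790 (F(d, y) = 222/199 - 1/210 = 46421/41790)
F(Y(11), -89) - H(-200) = 46421/41790 - 1*(-1755/214) = 46421/41790 + 1755/214 = 20818886/2235765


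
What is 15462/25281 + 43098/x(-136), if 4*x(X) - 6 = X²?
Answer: 23456162/2362369 ≈ 9.9291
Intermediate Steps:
x(X) = 3/2 + X²/4
15462/25281 + 43098/x(-136) = 15462/25281 + 43098/(3/2 + (¼)*(-136)²) = 15462*(1/25281) + 43098/(3/2 + (¼)*18496) = 1718/2809 + 43098/(3/2 + 4624) = 1718/2809 + 43098/(9251/2) = 1718/2809 + 43098*(2/9251) = 1718/2809 + 7836/841 = 23456162/2362369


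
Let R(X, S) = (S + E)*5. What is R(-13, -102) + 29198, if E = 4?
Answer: 28708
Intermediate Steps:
R(X, S) = 20 + 5*S (R(X, S) = (S + 4)*5 = (4 + S)*5 = 20 + 5*S)
R(-13, -102) + 29198 = (20 + 5*(-102)) + 29198 = (20 - 510) + 29198 = -490 + 29198 = 28708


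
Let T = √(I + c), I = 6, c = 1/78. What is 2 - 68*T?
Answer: 2 - 34*√36582/39 ≈ -164.74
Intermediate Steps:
c = 1/78 ≈ 0.012821
T = √36582/78 (T = √(6 + 1/78) = √(469/78) = √36582/78 ≈ 2.4521)
2 - 68*T = 2 - 34*√36582/39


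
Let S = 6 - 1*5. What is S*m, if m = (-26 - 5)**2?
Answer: 961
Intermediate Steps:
m = 961 (m = (-31)**2 = 961)
S = 1 (S = 6 - 5 = 1)
S*m = 1*961 = 961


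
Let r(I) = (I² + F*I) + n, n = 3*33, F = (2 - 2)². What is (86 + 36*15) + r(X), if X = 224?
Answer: 50901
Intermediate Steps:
F = 0 (F = 0² = 0)
n = 99
r(I) = 99 + I² (r(I) = (I² + 0*I) + 99 = (I² + 0) + 99 = I² + 99 = 99 + I²)
(86 + 36*15) + r(X) = (86 + 36*15) + (99 + 224²) = (86 + 540) + (99 + 50176) = 626 + 50275 = 50901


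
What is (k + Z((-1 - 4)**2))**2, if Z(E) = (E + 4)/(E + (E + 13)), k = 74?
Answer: 22005481/3969 ≈ 5544.3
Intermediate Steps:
Z(E) = (4 + E)/(13 + 2*E) (Z(E) = (4 + E)/(E + (13 + E)) = (4 + E)/(13 + 2*E))
(k + Z((-1 - 4)**2))**2 = (74 + (4 + (-1 - 4)**2)/(13 + 2*(-1 - 4)**2))**2 = (74 + (4 + (-5)**2)/(13 + 2*(-5)**2))**2 = (74 + (4 + 25)/(13 + 2*25))**2 = (74 + 29/(13 + 50))**2 = (74 + 29/63)**2 = (4691/63)**2 = 22005481/3969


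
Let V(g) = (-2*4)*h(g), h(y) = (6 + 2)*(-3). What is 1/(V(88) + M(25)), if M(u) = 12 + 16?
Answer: 1/220 ≈ 0.0045455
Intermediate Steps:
h(y) = -24 (h(y) = 8*(-3) = -24)
V(g) = 192 (V(g) = -2*4*(-24) = -8*(-24) = 192)
M(u) = 28
1/(V(88) + M(25)) = 1/(192 + 28) = 1/220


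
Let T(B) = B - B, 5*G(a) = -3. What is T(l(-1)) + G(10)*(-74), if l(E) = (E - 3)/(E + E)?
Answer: 222/5 ≈ 44.400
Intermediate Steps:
l(E) = (-3 + E)/(2*E) (l(E) = (-3 + E)/((2*E)) = (-3 + E)*(1/(2*E)) = (-3 + E)/(2*E))
G(a) = -⅗ (G(a) = (⅕)*(-3) = -⅗)
T(B) = 0
T(l(-1)) + G(10)*(-74) = 0 - ⅗*(-74) = 0 + 222/5 = 222/5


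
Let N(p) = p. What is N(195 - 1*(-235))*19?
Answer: 8170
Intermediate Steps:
N(195 - 1*(-235))*19 = (195 - 1*(-235))*19 = (195 + 235)*19 = 430*19 = 8170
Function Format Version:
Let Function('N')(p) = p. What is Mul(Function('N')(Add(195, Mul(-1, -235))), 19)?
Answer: 8170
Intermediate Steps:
Mul(Function('N')(Add(195, Mul(-1, -235))), 19) = Mul(Add(195, Mul(-1, -235)), 19) = Mul(Add(195, 235), 19) = Mul(430, 19) = 8170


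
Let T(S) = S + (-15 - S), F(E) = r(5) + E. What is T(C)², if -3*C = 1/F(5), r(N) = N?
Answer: 225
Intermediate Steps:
F(E) = 5 + E
C = -1/30 (C = -1/(3*(5 + 5)) = -⅓/10 = -⅓*⅒ = -1/30 ≈ -0.033333)
T(S) = -15
T(C)² = (-15)² = 225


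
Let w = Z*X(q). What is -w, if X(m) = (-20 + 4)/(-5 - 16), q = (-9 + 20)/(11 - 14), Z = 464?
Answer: -7424/21 ≈ -353.52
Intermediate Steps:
q = -11/3 (q = 11/(-3) = 11*(-⅓) = -11/3 ≈ -3.6667)
X(m) = 16/21 (X(m) = -16/(-21) = -16*(-1/21) = 16/21)
w = 7424/21 (w = 464*(16/21) = 7424/21 ≈ 353.52)
-w = -1*7424/21 = -7424/21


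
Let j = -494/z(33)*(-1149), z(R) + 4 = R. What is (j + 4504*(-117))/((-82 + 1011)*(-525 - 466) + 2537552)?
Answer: -4904822/15630159 ≈ -0.31381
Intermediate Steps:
z(R) = -4 + R
j = 567606/29 (j = -494/(-4 + 33)*(-1149) = -494/29*(-1149) = 567606/29 ≈ 19573.)
(j + 4504*(-117))/((-82 + 1011)*(-525 - 466) + 2537552) = (567606/29 + 4504*(-117))/((-82 + 1011)*(-525 - 466) + 2537552) = (567606/29 - 526968)/(929*(-991) + 2537552) = -14714466/(29*(-920639 + 2537552)) = -14714466/29/1616913 = -14714466/29*1/1616913 = -4904822/15630159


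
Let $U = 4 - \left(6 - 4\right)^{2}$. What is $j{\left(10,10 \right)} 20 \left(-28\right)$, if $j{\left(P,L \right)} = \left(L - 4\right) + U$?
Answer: $-3360$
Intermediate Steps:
$U = 0$ ($U = 4 - 2^{2} = 4 - 4 = 0$)
$j{\left(P,L \right)} = -4 + L$ ($j{\left(P,L \right)} = \left(L - 4\right) + 0 = \left(-4 + L\right) + 0 = -4 + L$)
$j{\left(10,10 \right)} 20 \left(-28\right) = \left(-4 + 10\right) 20 \left(-28\right) = 6 \cdot 20 \left(-28\right) = 120 \left(-28\right) = -3360$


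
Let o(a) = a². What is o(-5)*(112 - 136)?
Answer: -600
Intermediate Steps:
o(-5)*(112 - 136) = (-5)²*(112 - 136) = 25*(-24) = -600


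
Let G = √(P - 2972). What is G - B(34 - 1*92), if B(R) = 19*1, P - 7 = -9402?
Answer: -19 + I*√12367 ≈ -19.0 + 111.21*I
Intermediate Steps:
P = -9395 (P = 7 - 9402 = -9395)
G = I*√12367 (G = √(-9395 - 2972) = √(-12367) = I*√12367 ≈ 111.21*I)
B(R) = 19
G - B(34 - 1*92) = I*√12367 - 1*19 = I*√12367 - 19 = -19 + I*√12367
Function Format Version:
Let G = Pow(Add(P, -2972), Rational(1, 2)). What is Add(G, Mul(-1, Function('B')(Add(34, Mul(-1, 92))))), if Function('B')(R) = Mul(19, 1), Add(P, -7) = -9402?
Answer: Add(-19, Mul(I, Pow(12367, Rational(1, 2)))) ≈ Add(-19.000, Mul(111.21, I))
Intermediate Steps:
P = -9395 (P = Add(7, -9402) = -9395)
G = Mul(I, Pow(12367, Rational(1, 2))) (G = Pow(Add(-9395, -2972), Rational(1, 2)) = Pow(-12367, Rational(1, 2)) = Mul(I, Pow(12367, Rational(1, 2))) ≈ Mul(111.21, I))
Function('B')(R) = 19
Add(G, Mul(-1, Function('B')(Add(34, Mul(-1, 92))))) = Add(Mul(I, Pow(12367, Rational(1, 2))), Mul(-1, 19)) = Add(Mul(I, Pow(12367, Rational(1, 2))), -19) = Add(-19, Mul(I, Pow(12367, Rational(1, 2))))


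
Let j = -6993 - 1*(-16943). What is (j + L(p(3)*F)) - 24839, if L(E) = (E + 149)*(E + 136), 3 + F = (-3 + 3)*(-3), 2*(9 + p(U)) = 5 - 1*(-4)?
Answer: 37619/4 ≈ 9404.8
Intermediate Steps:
p(U) = -9/2 (p(U) = -9 + (5 - 1*(-4))/2 = -9 + (5 + 4)/2 = -9 + (1/2)*9 = -9 + 9/2 = -9/2)
F = -3 (F = -3 + (-3 + 3)*(-3) = -3 + 0*(-3) = -3 + 0 = -3)
j = 9950 (j = -6993 + 16943 = 9950)
L(E) = (136 + E)*(149 + E) (L(E) = (149 + E)*(136 + E) = (136 + E)*(149 + E))
(j + L(p(3)*F)) - 24839 = (9950 + (20264 + (-9/2*(-3))**2 + 285*(-9/2*(-3)))) - 24839 = (9950 + (20264 + (27/2)**2 + 285*(27/2))) - 24839 = (9950 + (20264 + 729/4 + 7695/2)) - 24839 = (9950 + 97175/4) - 24839 = 136975/4 - 24839 = 37619/4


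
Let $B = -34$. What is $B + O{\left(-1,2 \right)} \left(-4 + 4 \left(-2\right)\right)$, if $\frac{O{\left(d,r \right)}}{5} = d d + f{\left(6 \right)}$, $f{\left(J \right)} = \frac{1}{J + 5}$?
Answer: $- \frac{1094}{11} \approx -99.455$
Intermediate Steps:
$f{\left(J \right)} = \frac{1}{5 + J}$
$O{\left(d,r \right)} = \frac{5}{11} + 5 d^{2}$ ($O{\left(d,r \right)} = 5 \left(d d + \frac{1}{5 + 6}\right) = 5 \left(d^{2} + \frac{1}{11}\right) = 5 \left(\frac{1}{11} + d^{2}\right) = \frac{5}{11} + 5 d^{2}$)
$B + O{\left(-1,2 \right)} \left(-4 + 4 \left(-2\right)\right) = -34 + \left(\frac{5}{11} + 5 \left(-1\right)^{2}\right) \left(-4 + 4 \left(-2\right)\right) = -34 + \left(\frac{5}{11} + 5 \cdot 1\right) \left(-4 - 8\right) = -34 + \left(\frac{5}{11} + 5\right) \left(-12\right) = -34 + \frac{60}{11} \left(-12\right) = -34 - \frac{720}{11} = - \frac{1094}{11}$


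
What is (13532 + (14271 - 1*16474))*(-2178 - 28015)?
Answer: -342056497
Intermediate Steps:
(13532 + (14271 - 1*16474))*(-2178 - 28015) = (13532 + (14271 - 16474))*(-30193) = (13532 - 2203)*(-30193) = 11329*(-30193) = -342056497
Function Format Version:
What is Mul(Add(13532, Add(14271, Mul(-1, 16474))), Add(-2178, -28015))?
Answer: -342056497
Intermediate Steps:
Mul(Add(13532, Add(14271, Mul(-1, 16474))), Add(-2178, -28015)) = Mul(Add(13532, Add(14271, -16474)), -30193) = Mul(Add(13532, -2203), -30193) = Mul(11329, -30193) = -342056497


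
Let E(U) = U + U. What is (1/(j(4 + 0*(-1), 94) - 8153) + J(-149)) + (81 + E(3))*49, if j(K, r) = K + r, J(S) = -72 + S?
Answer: 32558309/8055 ≈ 4042.0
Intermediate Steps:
E(U) = 2*U
(1/(j(4 + 0*(-1), 94) - 8153) + J(-149)) + (81 + E(3))*49 = (1/(((4 + 0*(-1)) + 94) - 8153) + (-72 - 149)) + (81 + 2*3)*49 = (1/(((4 + 0) + 94) - 8153) - 221) + (81 + 6)*49 = (1/((4 + 94) - 8153) - 221) + 87*49 = (1/(98 - 8153) - 221) + 4263 = (1/(-8055) - 221) + 4263 = (-1/8055 - 221) + 4263 = -1780156/8055 + 4263 = 32558309/8055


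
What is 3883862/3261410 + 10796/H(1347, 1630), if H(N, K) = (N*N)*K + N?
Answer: 5743255267432007/4822790496761985 ≈ 1.1909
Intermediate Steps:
H(N, K) = N + K*N² (H(N, K) = N²*K + N = K*N² + N = N + K*N²)
3883862/3261410 + 10796/H(1347, 1630) = 3883862/3261410 + 10796/((1347*(1 + 1630*1347))) = 3883862*(1/3261410) + 10796/((1347*(1 + 2195610))) = 1941931/1630705 + 10796/((1347*2195611)) = 1941931/1630705 + 10796/2957488017 = 5743255267432007/4822790496761985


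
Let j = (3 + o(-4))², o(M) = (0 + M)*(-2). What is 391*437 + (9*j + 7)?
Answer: 171963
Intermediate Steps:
o(M) = -2*M (o(M) = M*(-2) = -2*M)
j = 121 (j = (3 - 2*(-4))² = (3 + 8)² = 11² = 121)
391*437 + (9*j + 7) = 391*437 + (9*121 + 7) = 170867 + (1089 + 7) = 170867 + 1096 = 171963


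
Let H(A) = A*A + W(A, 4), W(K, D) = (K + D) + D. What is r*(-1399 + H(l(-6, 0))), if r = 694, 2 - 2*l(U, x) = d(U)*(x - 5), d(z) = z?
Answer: -839046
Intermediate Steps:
l(U, x) = 1 - U*(-5 + x)/2 (l(U, x) = 1 - U*(x - 5)/2 = 1 - U*(-5 + x)/2)
W(K, D) = K + 2*D (W(K, D) = (D + K) + D = K + 2*D)
H(A) = 8 + A + A² (H(A) = A*A + (A + 2*4) = A² + (A + 8) = A² + (8 + A) = 8 + A + A²)
r*(-1399 + H(l(-6, 0))) = 694*(-1399 + (8 + (1 + (5/2)*(-6) - ½*(-6)*0) + (1 + (5/2)*(-6) - ½*(-6)*0)²)) = 694*(-1399 + (8 + (1 - 15 + 0) + (1 - 15 + 0)²)) = 694*(-1399 + (8 - 14 + (-14)²)) = 694*(-1399 + (8 - 14 + 196)) = 694*(-1399 + 190) = 694*(-1209) = -839046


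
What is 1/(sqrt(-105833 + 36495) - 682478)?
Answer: -341239/232888144911 - I*sqrt(69338)/465776289822 ≈ -1.4652e-6 - 5.6534e-10*I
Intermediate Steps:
1/(sqrt(-105833 + 36495) - 682478) = 1/(sqrt(-69338) - 682478) = 1/(I*sqrt(69338) - 682478) = 1/(-682478 + I*sqrt(69338))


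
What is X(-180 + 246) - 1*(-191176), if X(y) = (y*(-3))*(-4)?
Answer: 191968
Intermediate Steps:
X(y) = 12*y (X(y) = -3*y*(-4) = 12*y)
X(-180 + 246) - 1*(-191176) = 12*(-180 + 246) - 1*(-191176) = 12*66 + 191176 = 792 + 191176 = 191968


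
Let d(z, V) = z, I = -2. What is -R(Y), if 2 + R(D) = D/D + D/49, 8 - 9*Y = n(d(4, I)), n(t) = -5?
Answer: 428/441 ≈ 0.97052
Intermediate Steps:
Y = 13/9 (Y = 8/9 - ⅑*(-5) = 8/9 + 5/9 = 13/9 ≈ 1.4444)
R(D) = -1 + D/49 (R(D) = -2 + (D/D + D/49) = -2 + (1 + D*(1/49)) = -2 + (1 + D/49) = -1 + D/49)
-R(Y) = -(-1 + (1/49)*(13/9)) = -(-1 + 13/441) = -1*(-428/441) = 428/441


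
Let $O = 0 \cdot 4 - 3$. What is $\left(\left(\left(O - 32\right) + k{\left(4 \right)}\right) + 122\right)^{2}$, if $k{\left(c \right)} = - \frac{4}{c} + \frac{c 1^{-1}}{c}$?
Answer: $7569$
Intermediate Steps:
$O = -3$ ($O = 0 - 3 = -3$)
$k{\left(c \right)} = 1 - \frac{4}{c}$ ($k{\left(c \right)} = - \frac{4}{c} + \frac{c 1}{c} = - \frac{4}{c} + \frac{c}{c} = - \frac{4}{c} + 1 = 1 - \frac{4}{c}$)
$\left(\left(\left(O - 32\right) + k{\left(4 \right)}\right) + 122\right)^{2} = \left(\left(\left(-3 - 32\right) + \frac{-4 + 4}{4}\right) + 122\right)^{2} = \left(\left(-35 + \frac{1}{4} \cdot 0\right) + 122\right)^{2} = \left(\left(-35 + 0\right) + 122\right)^{2} = \left(-35 + 122\right)^{2} = 87^{2} = 7569$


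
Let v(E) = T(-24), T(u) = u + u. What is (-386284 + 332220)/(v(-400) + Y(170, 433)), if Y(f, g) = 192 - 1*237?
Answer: 1744/3 ≈ 581.33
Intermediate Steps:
T(u) = 2*u
Y(f, g) = -45 (Y(f, g) = 192 - 237 = -45)
v(E) = -48 (v(E) = 2*(-24) = -48)
(-386284 + 332220)/(v(-400) + Y(170, 433)) = (-386284 + 332220)/(-48 - 45) = -54064/(-93) = -54064*(-1/93) = 1744/3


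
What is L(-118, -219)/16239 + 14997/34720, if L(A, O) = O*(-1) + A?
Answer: 247043003/563818080 ≈ 0.43816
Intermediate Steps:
L(A, O) = A - O (L(A, O) = -O + A = A - O)
L(-118, -219)/16239 + 14997/34720 = (-118 - 1*(-219))/16239 + 14997/34720 = (-118 + 219)*(1/16239) + 14997*(1/34720) = 101*(1/16239) + 14997/34720 = 101/16239 + 14997/34720 = 247043003/563818080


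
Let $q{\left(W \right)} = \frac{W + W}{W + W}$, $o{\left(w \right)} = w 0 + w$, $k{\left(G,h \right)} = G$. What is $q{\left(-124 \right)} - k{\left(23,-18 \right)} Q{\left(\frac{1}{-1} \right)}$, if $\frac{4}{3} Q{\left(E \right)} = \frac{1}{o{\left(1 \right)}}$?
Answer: $- \frac{65}{4} \approx -16.25$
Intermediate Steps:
$o{\left(w \right)} = w$ ($o{\left(w \right)} = 0 + w = w$)
$q{\left(W \right)} = 1$ ($q{\left(W \right)} = \frac{2 W}{2 W} = 2 W \frac{1}{2 W} = 1$)
$Q{\left(E \right)} = \frac{3}{4}$ ($Q{\left(E \right)} = \frac{3}{4 \cdot 1} = \frac{3}{4} \cdot 1 = \frac{3}{4}$)
$q{\left(-124 \right)} - k{\left(23,-18 \right)} Q{\left(\frac{1}{-1} \right)} = 1 - 23 \cdot \frac{3}{4} = 1 - \frac{69}{4} = - \frac{65}{4}$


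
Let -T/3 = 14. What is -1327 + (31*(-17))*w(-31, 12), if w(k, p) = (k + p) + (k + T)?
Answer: 47157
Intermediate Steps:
T = -42 (T = -3*14 = -42)
w(k, p) = -42 + p + 2*k (w(k, p) = (k + p) + (k - 42) = (k + p) + (-42 + k) = -42 + p + 2*k)
-1327 + (31*(-17))*w(-31, 12) = -1327 + (31*(-17))*(-42 + 12 + 2*(-31)) = -1327 - 527*(-42 + 12 - 62) = -1327 - 527*(-92) = -1327 + 48484 = 47157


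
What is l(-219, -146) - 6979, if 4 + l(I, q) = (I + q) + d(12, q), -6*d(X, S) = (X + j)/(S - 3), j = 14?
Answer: -3284543/447 ≈ -7348.0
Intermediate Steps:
d(X, S) = -(14 + X)/(6*(-3 + S)) (d(X, S) = -(X + 14)/(6*(S - 3)) = -(14 + X)/(6*(-3 + S)))
l(I, q) = -4 + I + q - 13/(3*(-3 + q)) (l(I, q) = -4 + ((I + q) + (-14 - 1*12)/(6*(-3 + q))) = -4 + ((I + q) + (-14 - 12)/(6*(-3 + q))) = -4 + ((I + q) + (⅙)*(-26)/(-3 + q)) = -4 + ((I + q) - 13/(3*(-3 + q))) = -4 + (I + q - 13/(3*(-3 + q))) = -4 + I + q - 13/(3*(-3 + q)))
l(-219, -146) - 6979 = (-13/3 + (-3 - 146)*(-4 - 219 - 146))/(-3 - 146) - 6979 = (-13/3 - 149*(-369))/(-149) - 6979 = -(-13/3 + 54981)/149 - 6979 = -1/149*164930/3 - 6979 = -164930/447 - 6979 = -3284543/447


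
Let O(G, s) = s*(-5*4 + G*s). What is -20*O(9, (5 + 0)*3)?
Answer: -34500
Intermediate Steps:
O(G, s) = s*(-20 + G*s)
-20*O(9, (5 + 0)*3) = -20*(5 + 0)*3*(-20 + 9*((5 + 0)*3)) = -20*5*3*(-20 + 9*(5*3)) = -300*(-20 + 9*15) = -300*(-20 + 135) = -300*115 = -20*1725 = -34500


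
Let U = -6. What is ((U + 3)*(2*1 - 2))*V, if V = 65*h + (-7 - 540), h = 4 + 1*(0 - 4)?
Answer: 0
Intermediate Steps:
h = 0 (h = 4 + 1*(-4) = 4 - 4 = 0)
V = -547 (V = 65*0 + (-7 - 540) = 0 - 547 = -547)
((U + 3)*(2*1 - 2))*V = ((-6 + 3)*(2*1 - 2))*(-547) = -3*(2 - 2)*(-547) = -3*0*(-547) = 0*(-547) = 0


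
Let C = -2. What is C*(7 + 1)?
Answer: -16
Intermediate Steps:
C*(7 + 1) = -2*(7 + 1) = -2*8 = -16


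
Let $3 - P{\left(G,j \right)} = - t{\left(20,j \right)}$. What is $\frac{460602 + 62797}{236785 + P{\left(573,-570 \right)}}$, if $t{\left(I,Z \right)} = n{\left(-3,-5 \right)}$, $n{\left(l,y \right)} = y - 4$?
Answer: $\frac{523399}{236779} \approx 2.2105$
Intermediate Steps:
$n{\left(l,y \right)} = -4 + y$
$t{\left(I,Z \right)} = -9$ ($t{\left(I,Z \right)} = -4 - 5 = -9$)
$P{\left(G,j \right)} = -6$ ($P{\left(G,j \right)} = 3 - \left(-1\right) \left(-9\right) = 3 - 9 = -6$)
$\frac{460602 + 62797}{236785 + P{\left(573,-570 \right)}} = \frac{460602 + 62797}{236785 - 6} = \frac{523399}{236779}$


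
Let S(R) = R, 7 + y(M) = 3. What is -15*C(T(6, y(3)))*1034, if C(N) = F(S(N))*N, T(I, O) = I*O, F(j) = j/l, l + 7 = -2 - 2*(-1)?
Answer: 8933760/7 ≈ 1.2763e+6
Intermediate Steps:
y(M) = -4 (y(M) = -7 + 3 = -4)
l = -7 (l = -7 + (-2 - 2*(-1)) = -7 + (-2 + 2) = -7 + 0 = -7)
F(j) = -j/7 (F(j) = j/(-7) = j*(-⅐) = -j/7)
C(N) = -N²/7 (C(N) = (-N/7)*N = -N²/7)
-15*C(T(6, y(3)))*1034 = -(-15)*(6*(-4))²/7*1034 = -(-15)*(-24)²/7*1034 = -(-15)*576/7*1034 = -15*(-576/7)*1034 = (8640/7)*1034 = 8933760/7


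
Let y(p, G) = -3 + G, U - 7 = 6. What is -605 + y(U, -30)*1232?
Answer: -41261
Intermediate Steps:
U = 13 (U = 7 + 6 = 13)
-605 + y(U, -30)*1232 = -605 + (-3 - 30)*1232 = -605 - 33*1232 = -605 - 40656 = -41261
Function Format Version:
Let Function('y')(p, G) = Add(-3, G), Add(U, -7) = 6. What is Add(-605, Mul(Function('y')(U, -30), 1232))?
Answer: -41261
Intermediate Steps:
U = 13 (U = Add(7, 6) = 13)
Add(-605, Mul(Function('y')(U, -30), 1232)) = Add(-605, Mul(Add(-3, -30), 1232)) = Add(-605, Mul(-33, 1232)) = Add(-605, -40656) = -41261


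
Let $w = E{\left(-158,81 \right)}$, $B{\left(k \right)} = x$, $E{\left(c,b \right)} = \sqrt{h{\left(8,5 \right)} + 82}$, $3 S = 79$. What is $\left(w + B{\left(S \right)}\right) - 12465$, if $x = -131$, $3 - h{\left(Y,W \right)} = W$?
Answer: $-12596 + 4 \sqrt{5} \approx -12587.0$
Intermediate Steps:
$h{\left(Y,W \right)} = 3 - W$
$S = \frac{79}{3}$ ($S = \frac{1}{3} \cdot 79 = \frac{79}{3} \approx 26.333$)
$E{\left(c,b \right)} = 4 \sqrt{5}$ ($E{\left(c,b \right)} = \sqrt{\left(3 - 5\right) + 82} = \sqrt{-2 + 82} = \sqrt{80} = 4 \sqrt{5}$)
$B{\left(k \right)} = -131$
$w = 4 \sqrt{5} \approx 8.9443$
$\left(w + B{\left(S \right)}\right) - 12465 = \left(4 \sqrt{5} - 131\right) - 12465 = \left(-131 + 4 \sqrt{5}\right) - 12465 = -12596 + 4 \sqrt{5}$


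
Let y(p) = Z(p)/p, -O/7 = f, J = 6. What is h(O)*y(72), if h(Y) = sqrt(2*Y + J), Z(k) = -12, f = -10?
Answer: -sqrt(146)/6 ≈ -2.0138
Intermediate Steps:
O = 70 (O = -7*(-10) = 70)
h(Y) = sqrt(6 + 2*Y) (h(Y) = sqrt(2*Y + 6) = sqrt(6 + 2*Y))
y(p) = -12/p
h(O)*y(72) = sqrt(6 + 2*70)*(-12/72) = sqrt(6 + 140)*(-12*1/72) = sqrt(146)*(-1/6) = -sqrt(146)/6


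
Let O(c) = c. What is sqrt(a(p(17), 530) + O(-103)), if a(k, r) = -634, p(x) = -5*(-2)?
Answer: I*sqrt(737) ≈ 27.148*I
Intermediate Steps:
p(x) = 10
sqrt(a(p(17), 530) + O(-103)) = sqrt(-634 - 103) = sqrt(-737) = I*sqrt(737)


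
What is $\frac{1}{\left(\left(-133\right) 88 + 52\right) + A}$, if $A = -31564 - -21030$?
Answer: $- \frac{1}{22186} \approx -4.5073 \cdot 10^{-5}$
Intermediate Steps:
$A = -10534$ ($A = -31564 + 21030 = -10534$)
$\frac{1}{\left(\left(-133\right) 88 + 52\right) + A} = \frac{1}{\left(\left(-133\right) 88 + 52\right) - 10534} = \frac{1}{\left(-11704 + 52\right) - 10534} = \frac{1}{-11652 - 10534} = \frac{1}{-22186} = - \frac{1}{22186}$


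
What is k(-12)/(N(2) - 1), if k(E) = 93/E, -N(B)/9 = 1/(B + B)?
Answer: 31/13 ≈ 2.3846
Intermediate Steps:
N(B) = -9/(2*B) (N(B) = -9/(B + B) = -9*1/(2*B) = -9/(2*B))
k(-12)/(N(2) - 1) = (93/(-12))/(-9/2/2 - 1) = (93*(-1/12))/(-9/2*½ - 1) = -31/4/(-9/4 - 1) = -31/4/(-13/4) = -4/13*(-31/4) = 31/13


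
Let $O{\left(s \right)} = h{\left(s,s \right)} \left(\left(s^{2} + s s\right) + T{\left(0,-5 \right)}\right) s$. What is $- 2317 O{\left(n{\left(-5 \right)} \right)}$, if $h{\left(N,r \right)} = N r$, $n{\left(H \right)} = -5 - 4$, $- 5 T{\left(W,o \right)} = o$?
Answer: $275322159$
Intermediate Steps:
$T{\left(W,o \right)} = - \frac{o}{5}$
$n{\left(H \right)} = -9$ ($n{\left(H \right)} = -5 - 4 = -9$)
$O{\left(s \right)} = s^{3} \left(1 + 2 s^{2}\right)$ ($O{\left(s \right)} = s s \left(\left(s^{2} + s s\right) - -1\right) s = s^{2} \left(\left(s^{2} + s^{2}\right) + 1\right) s = s^{2} \left(2 s^{2} + 1\right) s = s^{2} \left(1 + 2 s^{2}\right) s = s^{3} \left(1 + 2 s^{2}\right)$)
$- 2317 O{\left(n{\left(-5 \right)} \right)} = - 2317 \left(\left(-9\right)^{3} + 2 \left(-9\right)^{5}\right) = - 2317 \left(-729 + 2 \left(-59049\right)\right) = - 2317 \left(-729 - 118098\right) = \left(-2317\right) \left(-118827\right) = 275322159$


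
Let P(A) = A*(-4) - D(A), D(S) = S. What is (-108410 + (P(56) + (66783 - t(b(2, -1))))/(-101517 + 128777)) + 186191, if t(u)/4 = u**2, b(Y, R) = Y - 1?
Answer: 2120376559/27260 ≈ 77784.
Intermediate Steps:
b(Y, R) = -1 + Y
t(u) = 4*u**2
P(A) = -5*A (P(A) = A*(-4) - A = -4*A - A = -5*A)
(-108410 + (P(56) + (66783 - t(b(2, -1))))/(-101517 + 128777)) + 186191 = (-108410 + (-5*56 + (66783 - 4*(-1 + 2)**2))/(-101517 + 128777)) + 186191 = (-108410 + (-280 + (66783 - 4*1**2))/27260) + 186191 = (-108410 + (-280 + (66783 - 4))*(1/27260)) + 186191 = (-108410 + (-280 + 66779)*(1/27260)) + 186191 = (-108410 + 66499*(1/27260)) + 186191 = (-108410 + 66499/27260) + 186191 = -2955190101/27260 + 186191 = 2120376559/27260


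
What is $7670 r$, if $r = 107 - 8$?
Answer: $759330$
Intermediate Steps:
$r = 99$ ($r = 107 - 8 = 99$)
$7670 r = 7670 \cdot 99 = 759330$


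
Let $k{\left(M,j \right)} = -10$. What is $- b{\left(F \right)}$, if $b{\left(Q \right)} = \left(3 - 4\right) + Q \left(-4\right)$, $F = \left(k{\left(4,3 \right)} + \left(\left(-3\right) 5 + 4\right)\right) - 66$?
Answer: $-347$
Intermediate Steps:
$F = -87$ ($F = \left(-10 + \left(\left(-3\right) 5 + 4\right)\right) - 66 = \left(-10 + \left(-15 + 4\right)\right) - 66 = \left(-10 - 11\right) - 66 = -21 - 66 = -87$)
$b{\left(Q \right)} = -1 - 4 Q$ ($b{\left(Q \right)} = \left(3 - 4\right) - 4 Q = -1 - 4 Q$)
$- b{\left(F \right)} = - (-1 - -348) = - (-1 + 348) = \left(-1\right) 347 = -347$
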